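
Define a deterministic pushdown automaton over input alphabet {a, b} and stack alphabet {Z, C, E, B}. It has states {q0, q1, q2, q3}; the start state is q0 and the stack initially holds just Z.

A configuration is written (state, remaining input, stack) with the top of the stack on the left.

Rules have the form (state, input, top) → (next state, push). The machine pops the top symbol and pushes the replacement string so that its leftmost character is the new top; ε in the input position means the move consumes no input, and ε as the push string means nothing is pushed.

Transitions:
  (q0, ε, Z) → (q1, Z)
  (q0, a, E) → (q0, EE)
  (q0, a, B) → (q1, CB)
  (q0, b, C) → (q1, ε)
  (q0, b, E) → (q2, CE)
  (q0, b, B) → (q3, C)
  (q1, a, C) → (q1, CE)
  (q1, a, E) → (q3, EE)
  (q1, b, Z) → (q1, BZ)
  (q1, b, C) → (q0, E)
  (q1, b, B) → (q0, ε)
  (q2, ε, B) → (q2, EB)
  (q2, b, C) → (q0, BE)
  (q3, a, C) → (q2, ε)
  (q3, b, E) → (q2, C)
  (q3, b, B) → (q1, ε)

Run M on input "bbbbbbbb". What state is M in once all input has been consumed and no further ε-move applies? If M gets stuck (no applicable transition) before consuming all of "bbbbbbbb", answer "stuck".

q1

(q0, bbbbbbbb, Z) ⊢ (q1, bbbbbbbb, Z) ⊢ (q1, bbbbbbb, BZ) ⊢ (q0, bbbbbb, Z) ⊢ (q1, bbbbbb, Z) ⊢ (q1, bbbbb, BZ) ⊢ (q0, bbbb, Z) ⊢ (q1, bbbb, Z) ⊢ (q1, bbb, BZ) ⊢ (q0, bb, Z) ⊢ (q1, bb, Z) ⊢ (q1, b, BZ) ⊢ (q0, ε, Z) ⊢ (q1, ε, Z)
All input consumed; M is in state q1.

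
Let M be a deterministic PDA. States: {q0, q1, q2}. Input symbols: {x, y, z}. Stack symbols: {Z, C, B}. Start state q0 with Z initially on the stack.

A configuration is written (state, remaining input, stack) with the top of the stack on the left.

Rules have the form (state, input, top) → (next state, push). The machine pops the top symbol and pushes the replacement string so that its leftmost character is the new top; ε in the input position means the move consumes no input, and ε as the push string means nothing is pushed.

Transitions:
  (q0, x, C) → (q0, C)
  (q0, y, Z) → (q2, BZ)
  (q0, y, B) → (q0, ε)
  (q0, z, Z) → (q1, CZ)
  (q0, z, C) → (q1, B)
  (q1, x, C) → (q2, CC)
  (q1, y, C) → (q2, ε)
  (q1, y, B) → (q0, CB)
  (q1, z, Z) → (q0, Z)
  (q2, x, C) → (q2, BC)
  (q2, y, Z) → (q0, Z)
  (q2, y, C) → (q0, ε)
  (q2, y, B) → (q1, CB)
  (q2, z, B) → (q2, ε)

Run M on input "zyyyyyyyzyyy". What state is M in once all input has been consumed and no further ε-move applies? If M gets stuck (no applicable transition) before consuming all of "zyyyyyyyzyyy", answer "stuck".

(q0, zyyyyyyyzyyy, Z)
  read z, top Z: go to q1, push CZ → (q1, yyyyyyyzyyy, CZ)
  read y, top C: go to q2, push ε → (q2, yyyyyyzyyy, Z)
  read y, top Z: go to q0, push Z → (q0, yyyyyzyyy, Z)
  read y, top Z: go to q2, push BZ → (q2, yyyyzyyy, BZ)
  read y, top B: go to q1, push CB → (q1, yyyzyyy, CBZ)
  read y, top C: go to q2, push ε → (q2, yyzyyy, BZ)
  read y, top B: go to q1, push CB → (q1, yzyyy, CBZ)
  read y, top C: go to q2, push ε → (q2, zyyy, BZ)
  read z, top B: go to q2, push ε → (q2, yyy, Z)
  read y, top Z: go to q0, push Z → (q0, yy, Z)
  read y, top Z: go to q2, push BZ → (q2, y, BZ)
  read y, top B: go to q1, push CB → (q1, ε, CBZ)
All input consumed; M is in state q1.

q1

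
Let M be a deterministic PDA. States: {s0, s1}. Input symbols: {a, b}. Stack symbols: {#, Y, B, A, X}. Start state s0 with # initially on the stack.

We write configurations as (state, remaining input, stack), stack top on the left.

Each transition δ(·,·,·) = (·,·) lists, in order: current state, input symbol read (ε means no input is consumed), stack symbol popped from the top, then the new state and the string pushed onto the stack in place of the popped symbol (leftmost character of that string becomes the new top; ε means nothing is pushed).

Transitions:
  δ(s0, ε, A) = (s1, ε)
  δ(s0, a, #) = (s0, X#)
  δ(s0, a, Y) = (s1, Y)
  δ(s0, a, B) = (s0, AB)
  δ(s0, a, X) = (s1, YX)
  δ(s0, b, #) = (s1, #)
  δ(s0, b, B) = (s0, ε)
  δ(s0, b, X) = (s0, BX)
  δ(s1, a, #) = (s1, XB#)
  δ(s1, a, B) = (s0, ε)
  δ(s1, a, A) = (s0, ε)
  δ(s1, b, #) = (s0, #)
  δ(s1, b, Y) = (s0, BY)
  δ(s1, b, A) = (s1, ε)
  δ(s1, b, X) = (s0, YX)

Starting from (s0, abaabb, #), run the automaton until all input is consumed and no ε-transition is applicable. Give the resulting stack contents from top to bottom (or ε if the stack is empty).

X#

(s0, abaabb, #)
  read a, top #: go to s0, push X# → (s0, baabb, X#)
  read b, top X: go to s0, push BX → (s0, aabb, BX#)
  read a, top B: go to s0, push AB → (s0, abb, ABX#)
  ε-move, top A: go to s1, push ε → (s1, abb, BX#)
  read a, top B: go to s0, push ε → (s0, bb, X#)
  read b, top X: go to s0, push BX → (s0, b, BX#)
  read b, top B: go to s0, push ε → (s0, ε, X#)
All input consumed in state s0 with stack X#.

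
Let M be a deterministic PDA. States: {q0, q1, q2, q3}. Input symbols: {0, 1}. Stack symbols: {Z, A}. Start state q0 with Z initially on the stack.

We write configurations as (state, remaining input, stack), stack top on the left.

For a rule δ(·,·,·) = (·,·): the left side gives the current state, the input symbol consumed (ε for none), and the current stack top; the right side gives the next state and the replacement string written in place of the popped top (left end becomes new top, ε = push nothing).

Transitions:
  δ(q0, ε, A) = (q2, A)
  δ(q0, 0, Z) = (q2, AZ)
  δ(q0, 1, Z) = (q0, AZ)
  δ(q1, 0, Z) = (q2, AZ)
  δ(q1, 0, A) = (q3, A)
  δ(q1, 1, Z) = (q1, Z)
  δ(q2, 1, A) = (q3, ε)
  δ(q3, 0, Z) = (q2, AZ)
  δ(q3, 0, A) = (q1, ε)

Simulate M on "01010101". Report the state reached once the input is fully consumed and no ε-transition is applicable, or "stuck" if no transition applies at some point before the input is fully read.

(q0, 01010101, Z) ⊢ (q2, 1010101, AZ) ⊢ (q3, 010101, Z) ⊢ (q2, 10101, AZ) ⊢ (q3, 0101, Z) ⊢ (q2, 101, AZ) ⊢ (q3, 01, Z) ⊢ (q2, 1, AZ) ⊢ (q3, ε, Z)
All input consumed; M is in state q3.

q3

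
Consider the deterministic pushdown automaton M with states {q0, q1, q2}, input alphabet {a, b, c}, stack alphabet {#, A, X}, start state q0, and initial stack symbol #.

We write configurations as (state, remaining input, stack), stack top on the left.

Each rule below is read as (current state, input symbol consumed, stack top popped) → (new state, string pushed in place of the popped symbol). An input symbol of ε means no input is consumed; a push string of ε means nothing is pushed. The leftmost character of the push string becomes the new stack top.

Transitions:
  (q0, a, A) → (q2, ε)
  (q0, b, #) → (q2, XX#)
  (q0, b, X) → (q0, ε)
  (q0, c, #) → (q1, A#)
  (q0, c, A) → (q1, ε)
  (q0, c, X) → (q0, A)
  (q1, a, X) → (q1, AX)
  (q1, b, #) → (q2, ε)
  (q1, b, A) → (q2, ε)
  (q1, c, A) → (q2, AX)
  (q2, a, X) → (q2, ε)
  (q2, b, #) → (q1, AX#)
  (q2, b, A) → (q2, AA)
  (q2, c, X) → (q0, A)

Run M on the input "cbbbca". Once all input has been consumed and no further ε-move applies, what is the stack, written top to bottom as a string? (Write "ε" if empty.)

(q0, cbbbca, #) ⊢ (q1, bbbca, A#) ⊢ (q2, bbca, #) ⊢ (q1, bca, AX#) ⊢ (q2, ca, X#) ⊢ (q0, a, A#) ⊢ (q2, ε, #)
All input consumed in state q2 with stack #.

#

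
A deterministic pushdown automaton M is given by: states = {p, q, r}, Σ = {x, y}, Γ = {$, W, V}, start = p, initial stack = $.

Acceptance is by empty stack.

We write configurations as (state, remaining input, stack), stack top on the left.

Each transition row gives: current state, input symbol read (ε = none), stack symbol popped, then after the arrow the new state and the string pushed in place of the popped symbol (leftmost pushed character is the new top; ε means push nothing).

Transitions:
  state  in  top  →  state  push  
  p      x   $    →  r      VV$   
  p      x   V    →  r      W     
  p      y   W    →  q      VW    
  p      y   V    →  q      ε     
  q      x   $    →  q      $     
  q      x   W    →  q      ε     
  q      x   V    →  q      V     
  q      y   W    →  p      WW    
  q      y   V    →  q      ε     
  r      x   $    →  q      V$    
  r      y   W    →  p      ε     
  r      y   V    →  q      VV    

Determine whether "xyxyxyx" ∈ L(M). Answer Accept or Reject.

(p, xyxyxyx, $) ⊢ (r, yxyxyx, VV$) ⊢ (q, xyxyx, VVV$) ⊢ (q, yxyx, VVV$) ⊢ (q, xyx, VV$) ⊢ (q, yx, VV$) ⊢ (q, x, V$) ⊢ (q, ε, V$)
All input consumed; stack is V$, not empty, and no further ε-move applies.

Reject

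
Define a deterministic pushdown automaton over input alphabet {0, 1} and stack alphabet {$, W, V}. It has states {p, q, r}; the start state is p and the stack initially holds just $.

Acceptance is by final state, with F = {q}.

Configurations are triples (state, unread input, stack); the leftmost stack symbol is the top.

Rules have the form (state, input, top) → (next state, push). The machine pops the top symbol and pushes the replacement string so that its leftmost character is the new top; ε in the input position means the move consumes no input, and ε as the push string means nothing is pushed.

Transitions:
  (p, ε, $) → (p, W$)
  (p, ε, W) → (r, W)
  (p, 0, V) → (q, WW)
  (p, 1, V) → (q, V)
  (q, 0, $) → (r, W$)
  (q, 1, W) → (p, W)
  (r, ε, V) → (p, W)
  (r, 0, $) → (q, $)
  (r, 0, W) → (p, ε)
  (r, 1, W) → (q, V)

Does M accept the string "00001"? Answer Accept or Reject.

(p, 00001, $)
  ε-move, top $: go to p, push W$ → (p, 00001, W$)
  ε-move, top W: go to r, push W → (r, 00001, W$)
  read 0, top W: go to p, push ε → (p, 0001, $)
  ε-move, top $: go to p, push W$ → (p, 0001, W$)
  ε-move, top W: go to r, push W → (r, 0001, W$)
  read 0, top W: go to p, push ε → (p, 001, $)
  ε-move, top $: go to p, push W$ → (p, 001, W$)
  ε-move, top W: go to r, push W → (r, 001, W$)
  read 0, top W: go to p, push ε → (p, 01, $)
  ε-move, top $: go to p, push W$ → (p, 01, W$)
  ε-move, top W: go to r, push W → (r, 01, W$)
  read 0, top W: go to p, push ε → (p, 1, $)
  ε-move, top $: go to p, push W$ → (p, 1, W$)
  ε-move, top W: go to r, push W → (r, 1, W$)
  read 1, top W: go to q, push V → (q, ε, V$)
All input consumed; state q ∈ F.

Accept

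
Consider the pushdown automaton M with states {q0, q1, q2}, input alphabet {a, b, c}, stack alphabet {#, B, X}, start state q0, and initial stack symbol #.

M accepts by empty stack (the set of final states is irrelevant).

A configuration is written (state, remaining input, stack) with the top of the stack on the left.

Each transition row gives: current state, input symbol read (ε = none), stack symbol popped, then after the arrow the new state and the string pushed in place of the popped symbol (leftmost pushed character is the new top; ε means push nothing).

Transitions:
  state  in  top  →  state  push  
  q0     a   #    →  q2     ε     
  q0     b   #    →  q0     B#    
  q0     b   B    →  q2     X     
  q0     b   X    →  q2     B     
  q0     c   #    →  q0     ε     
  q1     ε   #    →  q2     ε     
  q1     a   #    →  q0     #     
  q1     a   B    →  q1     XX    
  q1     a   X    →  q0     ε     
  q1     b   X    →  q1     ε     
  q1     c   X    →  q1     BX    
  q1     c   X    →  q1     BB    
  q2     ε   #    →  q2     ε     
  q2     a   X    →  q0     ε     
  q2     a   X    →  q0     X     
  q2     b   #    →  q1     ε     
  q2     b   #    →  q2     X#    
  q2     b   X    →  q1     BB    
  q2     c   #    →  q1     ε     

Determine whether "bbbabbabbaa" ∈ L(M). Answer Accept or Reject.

One accepting computation: (q0, bbbabbabbaa, #) ⊢ (q0, bbabbabbaa, B#) ⊢ (q2, babbabbaa, X#) ⊢ (q1, abbabbaa, BB#) ⊢ (q1, bbabbaa, XXB#) ⊢ (q1, babbaa, XB#) ⊢ (q1, abbaa, B#) ⊢ (q1, bbaa, XX#) ⊢ (q1, baa, X#) ⊢ (q1, aa, #) ⊢ (q0, a, #) ⊢ (q2, ε, ε)
All input consumed and the stack is empty.

Accept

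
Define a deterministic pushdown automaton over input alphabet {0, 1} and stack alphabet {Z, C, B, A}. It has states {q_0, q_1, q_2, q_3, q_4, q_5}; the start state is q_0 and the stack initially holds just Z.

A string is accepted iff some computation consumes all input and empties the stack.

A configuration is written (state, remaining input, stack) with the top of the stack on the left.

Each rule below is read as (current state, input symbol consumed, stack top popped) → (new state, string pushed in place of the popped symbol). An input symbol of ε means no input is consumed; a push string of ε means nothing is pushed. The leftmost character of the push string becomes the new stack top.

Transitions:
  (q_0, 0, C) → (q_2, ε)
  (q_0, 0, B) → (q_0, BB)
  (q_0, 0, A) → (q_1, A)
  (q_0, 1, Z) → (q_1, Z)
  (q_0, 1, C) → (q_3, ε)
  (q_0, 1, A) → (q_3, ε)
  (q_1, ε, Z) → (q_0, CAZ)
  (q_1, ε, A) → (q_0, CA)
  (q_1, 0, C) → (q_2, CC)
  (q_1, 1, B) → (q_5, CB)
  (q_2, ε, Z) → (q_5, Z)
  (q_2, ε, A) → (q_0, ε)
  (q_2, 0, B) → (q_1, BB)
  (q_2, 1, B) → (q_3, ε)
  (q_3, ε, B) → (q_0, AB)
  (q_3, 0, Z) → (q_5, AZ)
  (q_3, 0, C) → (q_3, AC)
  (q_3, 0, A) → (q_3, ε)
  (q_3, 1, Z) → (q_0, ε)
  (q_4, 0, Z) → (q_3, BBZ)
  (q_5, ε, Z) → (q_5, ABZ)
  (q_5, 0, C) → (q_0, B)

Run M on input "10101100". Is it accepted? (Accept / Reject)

Reject

(q_0, 10101100, Z)
  read 1, top Z: go to q_1, push Z → (q_1, 0101100, Z)
  ε-move, top Z: go to q_0, push CAZ → (q_0, 0101100, CAZ)
  read 0, top C: go to q_2, push ε → (q_2, 101100, AZ)
  ε-move, top A: go to q_0, push ε → (q_0, 101100, Z)
  read 1, top Z: go to q_1, push Z → (q_1, 01100, Z)
  ε-move, top Z: go to q_0, push CAZ → (q_0, 01100, CAZ)
  read 0, top C: go to q_2, push ε → (q_2, 1100, AZ)
  ε-move, top A: go to q_0, push ε → (q_0, 1100, Z)
  read 1, top Z: go to q_1, push Z → (q_1, 100, Z)
  ε-move, top Z: go to q_0, push CAZ → (q_0, 100, CAZ)
  read 1, top C: go to q_3, push ε → (q_3, 00, AZ)
  read 0, top A: go to q_3, push ε → (q_3, 0, Z)
  read 0, top Z: go to q_5, push AZ → (q_5, ε, AZ)
All input consumed; stack is AZ, not empty, and no further ε-move applies.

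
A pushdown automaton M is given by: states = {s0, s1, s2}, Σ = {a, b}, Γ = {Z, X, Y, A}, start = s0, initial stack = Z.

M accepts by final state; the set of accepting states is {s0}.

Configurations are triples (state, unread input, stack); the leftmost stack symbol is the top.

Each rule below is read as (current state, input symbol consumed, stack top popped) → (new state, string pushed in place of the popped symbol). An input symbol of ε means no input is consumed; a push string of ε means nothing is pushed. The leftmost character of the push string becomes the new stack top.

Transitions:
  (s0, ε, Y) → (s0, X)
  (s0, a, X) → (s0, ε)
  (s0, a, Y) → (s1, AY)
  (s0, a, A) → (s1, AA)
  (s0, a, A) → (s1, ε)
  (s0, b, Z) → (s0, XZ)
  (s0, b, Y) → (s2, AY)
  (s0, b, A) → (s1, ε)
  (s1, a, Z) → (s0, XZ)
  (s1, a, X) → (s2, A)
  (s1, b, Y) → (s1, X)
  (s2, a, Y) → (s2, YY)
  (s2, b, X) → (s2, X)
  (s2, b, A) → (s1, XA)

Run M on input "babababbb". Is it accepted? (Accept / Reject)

No computation consumes all input and reaches a final state.

Reject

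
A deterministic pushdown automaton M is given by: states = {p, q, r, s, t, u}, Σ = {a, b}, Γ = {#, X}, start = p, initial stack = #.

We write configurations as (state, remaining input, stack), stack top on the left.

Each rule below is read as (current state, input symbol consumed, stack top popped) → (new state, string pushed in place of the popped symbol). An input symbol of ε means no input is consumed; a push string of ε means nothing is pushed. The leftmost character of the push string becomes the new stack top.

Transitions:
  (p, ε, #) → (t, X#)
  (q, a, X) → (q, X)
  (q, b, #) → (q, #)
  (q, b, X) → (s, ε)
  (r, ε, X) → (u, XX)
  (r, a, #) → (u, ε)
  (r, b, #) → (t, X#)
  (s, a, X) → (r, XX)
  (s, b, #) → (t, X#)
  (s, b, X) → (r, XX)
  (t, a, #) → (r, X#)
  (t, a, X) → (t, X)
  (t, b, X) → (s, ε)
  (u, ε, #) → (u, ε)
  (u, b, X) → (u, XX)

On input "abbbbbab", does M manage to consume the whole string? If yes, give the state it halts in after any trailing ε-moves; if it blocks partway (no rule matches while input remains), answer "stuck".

stuck

(p, abbbbbab, #)
  ε-move, top #: go to t, push X# → (t, abbbbbab, X#)
  read a, top X: go to t, push X → (t, bbbbbab, X#)
  read b, top X: go to s, push ε → (s, bbbbab, #)
  read b, top #: go to t, push X# → (t, bbbab, X#)
  read b, top X: go to s, push ε → (s, bbab, #)
  read b, top #: go to t, push X# → (t, bab, X#)
  read b, top X: go to s, push ε → (s, ab, #)
No transition for (s, a, top #); M blocks with input ab remaining.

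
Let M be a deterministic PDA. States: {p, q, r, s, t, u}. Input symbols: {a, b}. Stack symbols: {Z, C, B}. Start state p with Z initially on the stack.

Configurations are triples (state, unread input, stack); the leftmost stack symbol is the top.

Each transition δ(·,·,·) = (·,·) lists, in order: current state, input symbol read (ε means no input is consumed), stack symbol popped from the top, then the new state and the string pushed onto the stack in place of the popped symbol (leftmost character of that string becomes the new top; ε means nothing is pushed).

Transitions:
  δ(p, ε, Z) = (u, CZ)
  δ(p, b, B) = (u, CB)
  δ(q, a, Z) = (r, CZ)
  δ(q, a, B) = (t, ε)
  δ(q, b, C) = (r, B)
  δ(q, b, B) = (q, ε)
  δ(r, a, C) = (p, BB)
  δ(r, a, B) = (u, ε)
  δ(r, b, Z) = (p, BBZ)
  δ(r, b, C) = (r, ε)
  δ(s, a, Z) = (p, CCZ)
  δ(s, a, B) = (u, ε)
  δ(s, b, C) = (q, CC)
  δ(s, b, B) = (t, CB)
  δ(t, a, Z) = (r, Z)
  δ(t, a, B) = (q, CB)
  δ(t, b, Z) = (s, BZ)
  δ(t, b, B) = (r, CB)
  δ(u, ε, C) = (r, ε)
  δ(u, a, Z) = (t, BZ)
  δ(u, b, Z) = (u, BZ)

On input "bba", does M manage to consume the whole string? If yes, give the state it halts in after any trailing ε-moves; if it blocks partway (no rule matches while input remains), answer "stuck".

(p, bba, Z)
  ε-move, top Z: go to u, push CZ → (u, bba, CZ)
  ε-move, top C: go to r, push ε → (r, bba, Z)
  read b, top Z: go to p, push BBZ → (p, ba, BBZ)
  read b, top B: go to u, push CB → (u, a, CBBZ)
  ε-move, top C: go to r, push ε → (r, a, BBZ)
  read a, top B: go to u, push ε → (u, ε, BZ)
All input consumed; M is in state u.

u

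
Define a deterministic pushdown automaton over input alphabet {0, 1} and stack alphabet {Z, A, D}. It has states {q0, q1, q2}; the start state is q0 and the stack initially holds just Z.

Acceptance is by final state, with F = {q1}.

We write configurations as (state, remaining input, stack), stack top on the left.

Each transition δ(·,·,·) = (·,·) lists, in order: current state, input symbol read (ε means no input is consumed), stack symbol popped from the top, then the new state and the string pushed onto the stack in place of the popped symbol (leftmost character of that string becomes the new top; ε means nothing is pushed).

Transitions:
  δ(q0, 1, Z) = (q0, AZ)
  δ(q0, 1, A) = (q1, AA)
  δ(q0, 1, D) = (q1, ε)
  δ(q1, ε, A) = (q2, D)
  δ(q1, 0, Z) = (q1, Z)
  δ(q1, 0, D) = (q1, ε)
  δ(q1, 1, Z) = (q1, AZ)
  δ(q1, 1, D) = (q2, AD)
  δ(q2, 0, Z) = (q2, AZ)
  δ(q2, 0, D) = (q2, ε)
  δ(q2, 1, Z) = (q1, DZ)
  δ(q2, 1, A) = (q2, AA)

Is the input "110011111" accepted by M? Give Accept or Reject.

Reject

(q0, 110011111, Z)
  read 1, top Z: go to q0, push AZ → (q0, 10011111, AZ)
  read 1, top A: go to q1, push AA → (q1, 0011111, AAZ)
  ε-move, top A: go to q2, push D → (q2, 0011111, DAZ)
  read 0, top D: go to q2, push ε → (q2, 011111, AZ)
No transition applies at (q2, 011111, AZ); input not fully consumed.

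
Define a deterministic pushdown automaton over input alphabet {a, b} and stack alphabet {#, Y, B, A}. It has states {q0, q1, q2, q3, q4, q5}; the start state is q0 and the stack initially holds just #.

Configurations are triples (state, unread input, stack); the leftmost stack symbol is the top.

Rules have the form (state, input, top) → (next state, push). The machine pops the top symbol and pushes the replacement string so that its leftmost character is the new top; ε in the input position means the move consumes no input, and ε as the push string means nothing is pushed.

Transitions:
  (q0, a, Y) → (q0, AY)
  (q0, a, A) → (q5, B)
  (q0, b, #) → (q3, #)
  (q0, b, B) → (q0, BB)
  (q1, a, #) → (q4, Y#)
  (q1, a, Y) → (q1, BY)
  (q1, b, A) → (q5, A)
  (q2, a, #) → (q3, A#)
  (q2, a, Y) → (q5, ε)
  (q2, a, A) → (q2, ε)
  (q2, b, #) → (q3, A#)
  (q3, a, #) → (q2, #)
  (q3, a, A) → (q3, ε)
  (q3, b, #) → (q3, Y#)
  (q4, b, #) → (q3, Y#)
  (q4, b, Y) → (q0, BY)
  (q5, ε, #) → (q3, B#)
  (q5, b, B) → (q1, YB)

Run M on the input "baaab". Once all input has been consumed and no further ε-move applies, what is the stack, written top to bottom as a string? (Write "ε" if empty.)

(q0, baaab, #)
  read b, top #: go to q3, push # → (q3, aaab, #)
  read a, top #: go to q2, push # → (q2, aab, #)
  read a, top #: go to q3, push A# → (q3, ab, A#)
  read a, top A: go to q3, push ε → (q3, b, #)
  read b, top #: go to q3, push Y# → (q3, ε, Y#)
All input consumed in state q3 with stack Y#.

Y#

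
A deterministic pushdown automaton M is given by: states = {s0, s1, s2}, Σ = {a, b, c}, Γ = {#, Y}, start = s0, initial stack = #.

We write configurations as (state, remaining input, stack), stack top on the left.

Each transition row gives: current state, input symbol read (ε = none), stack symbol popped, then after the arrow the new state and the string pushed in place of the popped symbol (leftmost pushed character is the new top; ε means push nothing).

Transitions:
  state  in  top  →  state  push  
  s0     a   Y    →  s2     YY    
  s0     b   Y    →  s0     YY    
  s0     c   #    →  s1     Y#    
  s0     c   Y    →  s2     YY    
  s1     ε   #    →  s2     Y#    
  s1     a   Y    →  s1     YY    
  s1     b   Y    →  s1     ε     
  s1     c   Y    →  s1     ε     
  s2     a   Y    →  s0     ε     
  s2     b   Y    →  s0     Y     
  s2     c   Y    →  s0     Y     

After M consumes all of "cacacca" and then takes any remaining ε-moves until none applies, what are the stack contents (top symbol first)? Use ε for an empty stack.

(s0, cacacca, #)
  read c, top #: go to s1, push Y# → (s1, acacca, Y#)
  read a, top Y: go to s1, push YY → (s1, cacca, YY#)
  read c, top Y: go to s1, push ε → (s1, acca, Y#)
  read a, top Y: go to s1, push YY → (s1, cca, YY#)
  read c, top Y: go to s1, push ε → (s1, ca, Y#)
  read c, top Y: go to s1, push ε → (s1, a, #)
  ε-move, top #: go to s2, push Y# → (s2, a, Y#)
  read a, top Y: go to s0, push ε → (s0, ε, #)
All input consumed in state s0 with stack #.

#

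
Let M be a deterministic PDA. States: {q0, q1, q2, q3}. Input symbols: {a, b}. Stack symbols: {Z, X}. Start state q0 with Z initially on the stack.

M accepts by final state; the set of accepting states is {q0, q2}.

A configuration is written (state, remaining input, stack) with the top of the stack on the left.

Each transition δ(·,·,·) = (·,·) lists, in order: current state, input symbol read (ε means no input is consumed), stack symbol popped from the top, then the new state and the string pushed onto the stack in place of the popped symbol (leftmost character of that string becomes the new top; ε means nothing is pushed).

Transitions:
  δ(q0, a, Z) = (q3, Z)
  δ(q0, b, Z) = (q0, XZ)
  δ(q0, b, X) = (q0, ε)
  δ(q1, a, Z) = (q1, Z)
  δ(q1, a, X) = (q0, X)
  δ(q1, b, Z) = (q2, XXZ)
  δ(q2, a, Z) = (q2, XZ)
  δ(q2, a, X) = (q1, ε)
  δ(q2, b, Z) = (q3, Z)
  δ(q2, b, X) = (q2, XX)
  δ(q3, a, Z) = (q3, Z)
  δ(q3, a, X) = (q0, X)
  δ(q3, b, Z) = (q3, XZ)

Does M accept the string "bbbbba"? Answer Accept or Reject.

Reject

(q0, bbbbba, Z) ⊢ (q0, bbbba, XZ) ⊢ (q0, bbba, Z) ⊢ (q0, bba, XZ) ⊢ (q0, ba, Z) ⊢ (q0, a, XZ)
No transition applies at (q0, a, XZ); input not fully consumed.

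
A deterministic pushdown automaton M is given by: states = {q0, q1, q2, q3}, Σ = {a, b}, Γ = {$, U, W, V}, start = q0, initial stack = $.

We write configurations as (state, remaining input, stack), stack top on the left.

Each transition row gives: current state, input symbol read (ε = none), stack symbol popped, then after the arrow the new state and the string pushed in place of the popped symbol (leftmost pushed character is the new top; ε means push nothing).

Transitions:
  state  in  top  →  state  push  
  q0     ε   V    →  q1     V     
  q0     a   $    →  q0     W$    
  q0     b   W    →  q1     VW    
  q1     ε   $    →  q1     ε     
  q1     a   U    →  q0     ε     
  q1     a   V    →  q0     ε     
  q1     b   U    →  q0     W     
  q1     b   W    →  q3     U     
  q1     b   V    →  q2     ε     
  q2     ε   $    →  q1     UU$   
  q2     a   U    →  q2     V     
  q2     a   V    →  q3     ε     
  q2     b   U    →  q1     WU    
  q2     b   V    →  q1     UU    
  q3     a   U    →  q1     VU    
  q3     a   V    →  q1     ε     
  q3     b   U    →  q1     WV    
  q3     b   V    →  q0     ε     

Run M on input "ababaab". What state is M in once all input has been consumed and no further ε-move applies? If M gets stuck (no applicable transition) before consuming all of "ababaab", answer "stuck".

(q0, ababaab, $)
  read a, top $: go to q0, push W$ → (q0, babaab, W$)
  read b, top W: go to q1, push VW → (q1, abaab, VW$)
  read a, top V: go to q0, push ε → (q0, baab, W$)
  read b, top W: go to q1, push VW → (q1, aab, VW$)
  read a, top V: go to q0, push ε → (q0, ab, W$)
No transition for (q0, a, top W); M blocks with input ab remaining.

stuck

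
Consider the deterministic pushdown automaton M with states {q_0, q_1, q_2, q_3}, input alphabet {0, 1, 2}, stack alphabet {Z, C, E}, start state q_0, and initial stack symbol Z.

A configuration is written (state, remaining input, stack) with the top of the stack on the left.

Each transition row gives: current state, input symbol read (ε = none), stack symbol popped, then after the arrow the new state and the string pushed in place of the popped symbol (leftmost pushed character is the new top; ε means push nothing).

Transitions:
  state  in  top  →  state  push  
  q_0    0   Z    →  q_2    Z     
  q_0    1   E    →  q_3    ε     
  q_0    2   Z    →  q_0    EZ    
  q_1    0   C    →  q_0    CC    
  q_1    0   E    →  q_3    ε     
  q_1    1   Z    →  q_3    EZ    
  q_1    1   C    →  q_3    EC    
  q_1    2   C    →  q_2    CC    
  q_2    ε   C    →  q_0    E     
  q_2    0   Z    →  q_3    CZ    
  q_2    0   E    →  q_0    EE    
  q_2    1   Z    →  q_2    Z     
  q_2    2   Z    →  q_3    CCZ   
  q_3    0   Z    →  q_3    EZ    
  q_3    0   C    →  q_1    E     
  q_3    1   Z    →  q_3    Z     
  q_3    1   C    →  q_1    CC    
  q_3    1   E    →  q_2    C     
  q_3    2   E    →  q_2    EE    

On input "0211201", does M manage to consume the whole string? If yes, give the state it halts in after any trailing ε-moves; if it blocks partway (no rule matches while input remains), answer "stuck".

(q_0, 0211201, Z)
  read 0, top Z: go to q_2, push Z → (q_2, 211201, Z)
  read 2, top Z: go to q_3, push CCZ → (q_3, 11201, CCZ)
  read 1, top C: go to q_1, push CC → (q_1, 1201, CCCZ)
  read 1, top C: go to q_3, push EC → (q_3, 201, ECCCZ)
  read 2, top E: go to q_2, push EE → (q_2, 01, EECCCZ)
  read 0, top E: go to q_0, push EE → (q_0, 1, EEECCCZ)
  read 1, top E: go to q_3, push ε → (q_3, ε, EECCCZ)
All input consumed; M is in state q_3.

q_3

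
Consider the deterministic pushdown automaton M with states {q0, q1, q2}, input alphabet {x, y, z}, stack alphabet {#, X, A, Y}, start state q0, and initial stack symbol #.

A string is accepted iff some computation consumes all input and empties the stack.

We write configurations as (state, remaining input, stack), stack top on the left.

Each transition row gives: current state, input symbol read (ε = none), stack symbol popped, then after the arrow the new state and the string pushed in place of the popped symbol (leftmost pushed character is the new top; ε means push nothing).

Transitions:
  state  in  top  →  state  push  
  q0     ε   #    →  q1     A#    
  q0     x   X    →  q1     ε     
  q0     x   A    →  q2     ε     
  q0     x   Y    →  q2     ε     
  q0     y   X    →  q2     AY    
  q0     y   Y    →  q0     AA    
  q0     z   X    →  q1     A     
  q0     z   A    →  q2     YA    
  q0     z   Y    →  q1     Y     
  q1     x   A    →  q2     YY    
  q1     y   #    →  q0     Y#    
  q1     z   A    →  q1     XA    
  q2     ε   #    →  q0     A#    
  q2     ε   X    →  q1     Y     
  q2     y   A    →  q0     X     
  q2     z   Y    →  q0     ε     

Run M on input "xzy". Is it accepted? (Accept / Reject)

Reject

(q0, xzy, #)
  ε-move, top #: go to q1, push A# → (q1, xzy, A#)
  read x, top A: go to q2, push YY → (q2, zy, YY#)
  read z, top Y: go to q0, push ε → (q0, y, Y#)
  read y, top Y: go to q0, push AA → (q0, ε, AA#)
All input consumed; stack is AA#, not empty, and no further ε-move applies.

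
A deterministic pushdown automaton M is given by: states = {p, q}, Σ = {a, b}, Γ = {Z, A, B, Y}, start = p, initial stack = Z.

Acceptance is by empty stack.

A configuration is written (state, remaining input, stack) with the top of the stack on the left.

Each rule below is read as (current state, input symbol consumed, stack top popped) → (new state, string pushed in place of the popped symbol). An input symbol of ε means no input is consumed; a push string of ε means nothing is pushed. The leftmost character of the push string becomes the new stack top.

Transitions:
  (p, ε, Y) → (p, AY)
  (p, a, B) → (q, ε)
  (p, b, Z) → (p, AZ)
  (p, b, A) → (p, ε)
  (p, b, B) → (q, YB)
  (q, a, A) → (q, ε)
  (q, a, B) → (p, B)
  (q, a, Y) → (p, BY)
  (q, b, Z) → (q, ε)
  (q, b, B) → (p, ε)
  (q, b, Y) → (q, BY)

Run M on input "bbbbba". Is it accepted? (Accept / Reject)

(p, bbbbba, Z)
  read b, top Z: go to p, push AZ → (p, bbbba, AZ)
  read b, top A: go to p, push ε → (p, bbba, Z)
  read b, top Z: go to p, push AZ → (p, bba, AZ)
  read b, top A: go to p, push ε → (p, ba, Z)
  read b, top Z: go to p, push AZ → (p, a, AZ)
No transition applies at (p, a, AZ); input not fully consumed.

Reject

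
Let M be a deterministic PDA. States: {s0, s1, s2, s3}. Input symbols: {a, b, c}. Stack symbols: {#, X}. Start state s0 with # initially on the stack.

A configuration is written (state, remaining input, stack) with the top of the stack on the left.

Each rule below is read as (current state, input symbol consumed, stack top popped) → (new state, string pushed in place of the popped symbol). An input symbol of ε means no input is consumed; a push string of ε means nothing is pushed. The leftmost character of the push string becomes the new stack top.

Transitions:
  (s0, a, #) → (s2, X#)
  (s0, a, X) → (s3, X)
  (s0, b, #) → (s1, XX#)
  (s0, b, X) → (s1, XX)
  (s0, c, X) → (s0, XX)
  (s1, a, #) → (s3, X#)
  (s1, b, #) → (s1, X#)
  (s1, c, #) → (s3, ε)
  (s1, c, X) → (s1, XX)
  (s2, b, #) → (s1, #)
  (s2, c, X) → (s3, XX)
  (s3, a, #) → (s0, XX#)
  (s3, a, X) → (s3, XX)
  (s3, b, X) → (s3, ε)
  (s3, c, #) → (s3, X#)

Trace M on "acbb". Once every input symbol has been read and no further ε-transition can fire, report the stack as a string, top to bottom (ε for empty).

#

(s0, acbb, #) ⊢ (s2, cbb, X#) ⊢ (s3, bb, XX#) ⊢ (s3, b, X#) ⊢ (s3, ε, #)
All input consumed in state s3 with stack #.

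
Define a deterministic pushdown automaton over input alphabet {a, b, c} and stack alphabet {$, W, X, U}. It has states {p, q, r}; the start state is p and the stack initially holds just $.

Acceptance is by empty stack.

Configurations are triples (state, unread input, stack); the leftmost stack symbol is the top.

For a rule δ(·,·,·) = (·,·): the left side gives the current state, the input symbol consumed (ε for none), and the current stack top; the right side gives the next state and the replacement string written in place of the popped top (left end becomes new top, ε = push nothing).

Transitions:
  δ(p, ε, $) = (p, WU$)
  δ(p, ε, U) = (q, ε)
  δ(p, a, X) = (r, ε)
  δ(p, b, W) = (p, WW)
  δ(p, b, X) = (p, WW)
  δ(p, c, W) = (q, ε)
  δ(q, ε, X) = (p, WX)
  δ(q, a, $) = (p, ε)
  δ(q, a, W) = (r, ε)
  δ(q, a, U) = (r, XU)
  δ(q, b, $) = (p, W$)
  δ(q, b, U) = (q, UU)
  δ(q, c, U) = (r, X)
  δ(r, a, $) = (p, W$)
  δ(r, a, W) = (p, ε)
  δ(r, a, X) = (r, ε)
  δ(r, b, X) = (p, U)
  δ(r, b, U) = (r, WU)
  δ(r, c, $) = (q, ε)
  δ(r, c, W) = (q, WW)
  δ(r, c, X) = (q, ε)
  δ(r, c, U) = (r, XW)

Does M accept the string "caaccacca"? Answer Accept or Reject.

(p, caaccacca, $)
  ε-move, top $: go to p, push WU$ → (p, caaccacca, WU$)
  read c, top W: go to q, push ε → (q, aaccacca, U$)
  read a, top U: go to r, push XU → (r, accacca, XU$)
  read a, top X: go to r, push ε → (r, ccacca, U$)
  read c, top U: go to r, push XW → (r, cacca, XW$)
  read c, top X: go to q, push ε → (q, acca, W$)
  read a, top W: go to r, push ε → (r, cca, $)
  read c, top $: go to q, push ε → (q, ca, ε)
No transition applies at (q, ca, ε); input not fully consumed.

Reject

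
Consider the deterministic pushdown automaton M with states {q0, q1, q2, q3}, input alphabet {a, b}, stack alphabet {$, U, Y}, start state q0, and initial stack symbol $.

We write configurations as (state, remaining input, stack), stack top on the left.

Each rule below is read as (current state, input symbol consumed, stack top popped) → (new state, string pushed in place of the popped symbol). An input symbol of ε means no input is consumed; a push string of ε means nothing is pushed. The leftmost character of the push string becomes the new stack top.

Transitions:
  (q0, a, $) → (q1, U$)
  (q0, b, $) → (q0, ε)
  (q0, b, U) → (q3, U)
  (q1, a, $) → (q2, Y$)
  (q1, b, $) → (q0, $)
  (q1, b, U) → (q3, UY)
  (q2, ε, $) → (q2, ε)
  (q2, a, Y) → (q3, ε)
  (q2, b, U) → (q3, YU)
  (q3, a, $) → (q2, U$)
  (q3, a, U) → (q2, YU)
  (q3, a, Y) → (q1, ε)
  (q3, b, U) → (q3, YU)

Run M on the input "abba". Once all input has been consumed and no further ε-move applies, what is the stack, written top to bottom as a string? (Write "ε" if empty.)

UY$

(q0, abba, $)
  read a, top $: go to q1, push U$ → (q1, bba, U$)
  read b, top U: go to q3, push UY → (q3, ba, UY$)
  read b, top U: go to q3, push YU → (q3, a, YUY$)
  read a, top Y: go to q1, push ε → (q1, ε, UY$)
All input consumed in state q1 with stack UY$.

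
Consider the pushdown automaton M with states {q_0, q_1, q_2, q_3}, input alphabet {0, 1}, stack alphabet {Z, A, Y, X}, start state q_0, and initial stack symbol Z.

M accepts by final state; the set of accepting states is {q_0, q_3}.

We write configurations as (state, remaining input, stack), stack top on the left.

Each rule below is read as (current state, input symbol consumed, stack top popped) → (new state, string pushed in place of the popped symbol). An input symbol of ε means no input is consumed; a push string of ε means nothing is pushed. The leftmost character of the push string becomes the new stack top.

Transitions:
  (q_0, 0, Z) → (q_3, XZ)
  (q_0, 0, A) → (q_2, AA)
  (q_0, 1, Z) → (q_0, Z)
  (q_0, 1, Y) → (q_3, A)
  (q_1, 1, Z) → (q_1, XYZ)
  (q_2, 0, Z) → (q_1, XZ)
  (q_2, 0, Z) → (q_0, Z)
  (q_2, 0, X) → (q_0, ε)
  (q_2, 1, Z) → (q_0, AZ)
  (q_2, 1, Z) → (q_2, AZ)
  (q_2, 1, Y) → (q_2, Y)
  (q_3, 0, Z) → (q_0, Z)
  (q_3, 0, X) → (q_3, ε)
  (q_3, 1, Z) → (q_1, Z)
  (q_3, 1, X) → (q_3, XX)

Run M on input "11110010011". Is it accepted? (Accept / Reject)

No computation consumes all input and reaches a final state.

Reject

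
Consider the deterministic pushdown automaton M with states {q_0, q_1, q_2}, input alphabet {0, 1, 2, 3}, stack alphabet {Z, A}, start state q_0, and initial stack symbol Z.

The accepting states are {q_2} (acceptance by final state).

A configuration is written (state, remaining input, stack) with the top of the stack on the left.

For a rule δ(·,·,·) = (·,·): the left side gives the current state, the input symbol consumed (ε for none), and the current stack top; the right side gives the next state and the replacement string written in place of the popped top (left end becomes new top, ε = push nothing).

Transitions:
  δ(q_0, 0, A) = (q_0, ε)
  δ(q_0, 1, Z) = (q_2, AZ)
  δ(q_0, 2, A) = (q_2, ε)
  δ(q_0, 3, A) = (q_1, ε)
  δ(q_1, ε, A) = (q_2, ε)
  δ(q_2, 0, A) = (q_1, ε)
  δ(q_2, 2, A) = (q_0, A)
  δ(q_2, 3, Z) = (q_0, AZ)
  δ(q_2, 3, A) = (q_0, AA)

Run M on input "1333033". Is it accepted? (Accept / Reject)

(q_0, 1333033, Z)
  read 1, top Z: go to q_2, push AZ → (q_2, 333033, AZ)
  read 3, top A: go to q_0, push AA → (q_0, 33033, AAZ)
  read 3, top A: go to q_1, push ε → (q_1, 3033, AZ)
  ε-move, top A: go to q_2, push ε → (q_2, 3033, Z)
  read 3, top Z: go to q_0, push AZ → (q_0, 033, AZ)
  read 0, top A: go to q_0, push ε → (q_0, 33, Z)
No transition applies at (q_0, 33, Z); input not fully consumed.

Reject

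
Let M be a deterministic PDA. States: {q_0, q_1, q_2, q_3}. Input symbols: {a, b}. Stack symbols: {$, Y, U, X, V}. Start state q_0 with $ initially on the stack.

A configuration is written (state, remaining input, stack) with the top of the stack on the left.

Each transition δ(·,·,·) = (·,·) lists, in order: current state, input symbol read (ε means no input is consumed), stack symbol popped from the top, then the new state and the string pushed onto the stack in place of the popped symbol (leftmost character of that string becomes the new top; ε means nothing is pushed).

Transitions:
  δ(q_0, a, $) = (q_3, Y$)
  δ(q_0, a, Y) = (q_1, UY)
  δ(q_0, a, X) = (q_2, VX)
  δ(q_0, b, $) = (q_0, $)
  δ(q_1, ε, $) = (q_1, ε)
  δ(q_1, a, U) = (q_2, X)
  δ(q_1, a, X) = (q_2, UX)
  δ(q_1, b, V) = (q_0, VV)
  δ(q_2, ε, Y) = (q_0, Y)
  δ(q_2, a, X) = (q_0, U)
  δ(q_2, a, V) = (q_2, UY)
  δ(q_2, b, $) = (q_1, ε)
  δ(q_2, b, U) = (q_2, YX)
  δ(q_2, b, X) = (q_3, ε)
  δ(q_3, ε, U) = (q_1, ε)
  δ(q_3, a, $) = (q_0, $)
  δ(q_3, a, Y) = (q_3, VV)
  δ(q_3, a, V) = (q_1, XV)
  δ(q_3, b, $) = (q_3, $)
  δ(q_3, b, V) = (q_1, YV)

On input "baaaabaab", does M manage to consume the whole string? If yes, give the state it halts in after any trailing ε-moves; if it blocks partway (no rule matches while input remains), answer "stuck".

(q_0, baaaabaab, $) ⊢ (q_0, aaaabaab, $) ⊢ (q_3, aaabaab, Y$) ⊢ (q_3, aabaab, VV$) ⊢ (q_1, abaab, XVV$) ⊢ (q_2, baab, UXVV$) ⊢ (q_2, aab, YXXVV$) ⊢ (q_0, aab, YXXVV$) ⊢ (q_1, ab, UYXXVV$) ⊢ (q_2, b, XYXXVV$) ⊢ (q_3, ε, YXXVV$)
All input consumed; M is in state q_3.

q_3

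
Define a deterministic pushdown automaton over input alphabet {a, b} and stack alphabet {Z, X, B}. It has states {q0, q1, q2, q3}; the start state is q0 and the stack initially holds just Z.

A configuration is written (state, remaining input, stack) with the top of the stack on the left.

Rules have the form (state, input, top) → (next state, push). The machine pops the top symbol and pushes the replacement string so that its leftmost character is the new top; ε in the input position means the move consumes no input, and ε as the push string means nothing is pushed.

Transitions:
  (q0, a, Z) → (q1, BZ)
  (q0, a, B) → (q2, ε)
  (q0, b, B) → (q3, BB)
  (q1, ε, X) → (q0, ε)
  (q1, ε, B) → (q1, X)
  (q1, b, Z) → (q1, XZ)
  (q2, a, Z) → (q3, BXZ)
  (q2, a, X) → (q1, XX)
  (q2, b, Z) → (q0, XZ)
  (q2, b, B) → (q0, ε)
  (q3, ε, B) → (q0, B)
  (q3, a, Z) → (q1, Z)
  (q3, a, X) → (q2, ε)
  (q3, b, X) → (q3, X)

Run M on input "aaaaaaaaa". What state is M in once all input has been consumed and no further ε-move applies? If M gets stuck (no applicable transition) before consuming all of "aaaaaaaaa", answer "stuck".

q0

(q0, aaaaaaaaa, Z) ⊢ (q1, aaaaaaaa, BZ) ⊢ (q1, aaaaaaaa, XZ) ⊢ (q0, aaaaaaaa, Z) ⊢ (q1, aaaaaaa, BZ) ⊢ (q1, aaaaaaa, XZ) ⊢ (q0, aaaaaaa, Z) ⊢ (q1, aaaaaa, BZ) ⊢ (q1, aaaaaa, XZ) ⊢ (q0, aaaaaa, Z) ⊢ (q1, aaaaa, BZ) ⊢ (q1, aaaaa, XZ) ⊢ (q0, aaaaa, Z) ⊢ (q1, aaaa, BZ) ⊢ (q1, aaaa, XZ) ⊢ (q0, aaaa, Z) ⊢ (q1, aaa, BZ) ⊢ (q1, aaa, XZ) ⊢ (q0, aaa, Z) ⊢ (q1, aa, BZ) ⊢ (q1, aa, XZ) ⊢ (q0, aa, Z) ⊢ (q1, a, BZ) ⊢ (q1, a, XZ) ⊢ (q0, a, Z) ⊢ (q1, ε, BZ) ⊢ (q1, ε, XZ) ⊢ (q0, ε, Z)
All input consumed; M is in state q0.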